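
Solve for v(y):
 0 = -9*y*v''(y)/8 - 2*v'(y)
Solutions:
 v(y) = C1 + C2/y^(7/9)


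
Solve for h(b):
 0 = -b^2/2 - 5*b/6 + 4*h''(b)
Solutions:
 h(b) = C1 + C2*b + b^4/96 + 5*b^3/144


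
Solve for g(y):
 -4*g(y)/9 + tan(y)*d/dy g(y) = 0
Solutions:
 g(y) = C1*sin(y)^(4/9)


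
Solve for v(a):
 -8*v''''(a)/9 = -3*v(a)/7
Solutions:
 v(a) = C1*exp(-3^(3/4)*686^(1/4)*a/14) + C2*exp(3^(3/4)*686^(1/4)*a/14) + C3*sin(3^(3/4)*686^(1/4)*a/14) + C4*cos(3^(3/4)*686^(1/4)*a/14)


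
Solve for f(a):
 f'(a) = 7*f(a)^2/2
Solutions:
 f(a) = -2/(C1 + 7*a)


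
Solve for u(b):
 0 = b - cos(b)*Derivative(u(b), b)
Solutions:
 u(b) = C1 + Integral(b/cos(b), b)


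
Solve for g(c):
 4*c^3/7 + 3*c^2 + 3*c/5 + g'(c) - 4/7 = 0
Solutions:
 g(c) = C1 - c^4/7 - c^3 - 3*c^2/10 + 4*c/7


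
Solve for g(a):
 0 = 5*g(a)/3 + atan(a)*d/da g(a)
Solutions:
 g(a) = C1*exp(-5*Integral(1/atan(a), a)/3)


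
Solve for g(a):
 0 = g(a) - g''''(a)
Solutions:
 g(a) = C1*exp(-a) + C2*exp(a) + C3*sin(a) + C4*cos(a)


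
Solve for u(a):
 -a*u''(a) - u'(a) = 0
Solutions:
 u(a) = C1 + C2*log(a)


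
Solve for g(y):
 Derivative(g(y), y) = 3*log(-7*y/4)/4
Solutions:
 g(y) = C1 + 3*y*log(-y)/4 + 3*y*(-2*log(2) - 1 + log(7))/4


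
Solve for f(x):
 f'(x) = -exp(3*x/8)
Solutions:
 f(x) = C1 - 8*exp(3*x/8)/3


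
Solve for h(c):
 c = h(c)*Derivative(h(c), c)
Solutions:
 h(c) = -sqrt(C1 + c^2)
 h(c) = sqrt(C1 + c^2)


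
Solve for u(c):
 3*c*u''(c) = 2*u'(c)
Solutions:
 u(c) = C1 + C2*c^(5/3)


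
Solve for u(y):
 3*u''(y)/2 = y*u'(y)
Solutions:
 u(y) = C1 + C2*erfi(sqrt(3)*y/3)


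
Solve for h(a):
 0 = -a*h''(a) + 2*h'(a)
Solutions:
 h(a) = C1 + C2*a^3


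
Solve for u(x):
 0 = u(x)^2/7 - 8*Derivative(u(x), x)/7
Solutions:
 u(x) = -8/(C1 + x)


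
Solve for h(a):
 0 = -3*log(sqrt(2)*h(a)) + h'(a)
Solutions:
 -2*Integral(1/(2*log(_y) + log(2)), (_y, h(a)))/3 = C1 - a


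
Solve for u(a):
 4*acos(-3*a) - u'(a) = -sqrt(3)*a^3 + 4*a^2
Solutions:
 u(a) = C1 + sqrt(3)*a^4/4 - 4*a^3/3 + 4*a*acos(-3*a) + 4*sqrt(1 - 9*a^2)/3


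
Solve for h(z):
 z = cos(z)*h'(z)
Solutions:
 h(z) = C1 + Integral(z/cos(z), z)


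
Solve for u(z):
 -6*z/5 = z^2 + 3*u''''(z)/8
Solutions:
 u(z) = C1 + C2*z + C3*z^2 + C4*z^3 - z^6/135 - 2*z^5/75


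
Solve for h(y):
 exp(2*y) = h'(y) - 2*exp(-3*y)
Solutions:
 h(y) = C1 + exp(2*y)/2 - 2*exp(-3*y)/3


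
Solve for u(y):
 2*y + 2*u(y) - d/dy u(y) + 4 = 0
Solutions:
 u(y) = C1*exp(2*y) - y - 5/2


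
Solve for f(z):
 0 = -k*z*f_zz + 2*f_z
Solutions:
 f(z) = C1 + z^(((re(k) + 2)*re(k) + im(k)^2)/(re(k)^2 + im(k)^2))*(C2*sin(2*log(z)*Abs(im(k))/(re(k)^2 + im(k)^2)) + C3*cos(2*log(z)*im(k)/(re(k)^2 + im(k)^2)))


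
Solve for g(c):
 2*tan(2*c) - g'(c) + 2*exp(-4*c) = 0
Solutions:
 g(c) = C1 + log(tan(2*c)^2 + 1)/2 - exp(-4*c)/2


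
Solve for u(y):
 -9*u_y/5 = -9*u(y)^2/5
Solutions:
 u(y) = -1/(C1 + y)


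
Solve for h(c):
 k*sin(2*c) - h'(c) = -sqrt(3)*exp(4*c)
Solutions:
 h(c) = C1 - k*cos(2*c)/2 + sqrt(3)*exp(4*c)/4


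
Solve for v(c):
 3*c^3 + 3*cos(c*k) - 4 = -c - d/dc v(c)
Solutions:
 v(c) = C1 - 3*c^4/4 - c^2/2 + 4*c - 3*sin(c*k)/k


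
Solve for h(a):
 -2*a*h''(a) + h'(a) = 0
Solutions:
 h(a) = C1 + C2*a^(3/2)


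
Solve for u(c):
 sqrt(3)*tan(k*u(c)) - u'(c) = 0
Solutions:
 u(c) = Piecewise((-asin(exp(C1*k + sqrt(3)*c*k))/k + pi/k, Ne(k, 0)), (nan, True))
 u(c) = Piecewise((asin(exp(C1*k + sqrt(3)*c*k))/k, Ne(k, 0)), (nan, True))


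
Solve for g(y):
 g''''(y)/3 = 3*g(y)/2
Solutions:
 g(y) = C1*exp(-2^(3/4)*sqrt(3)*y/2) + C2*exp(2^(3/4)*sqrt(3)*y/2) + C3*sin(2^(3/4)*sqrt(3)*y/2) + C4*cos(2^(3/4)*sqrt(3)*y/2)


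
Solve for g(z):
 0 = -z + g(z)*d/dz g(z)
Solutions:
 g(z) = -sqrt(C1 + z^2)
 g(z) = sqrt(C1 + z^2)


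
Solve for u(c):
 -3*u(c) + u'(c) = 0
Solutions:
 u(c) = C1*exp(3*c)


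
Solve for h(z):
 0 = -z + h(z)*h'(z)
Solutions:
 h(z) = -sqrt(C1 + z^2)
 h(z) = sqrt(C1 + z^2)


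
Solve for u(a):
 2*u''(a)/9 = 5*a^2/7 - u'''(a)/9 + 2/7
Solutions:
 u(a) = C1 + C2*a + C3*exp(-2*a) + 15*a^4/56 - 15*a^3/28 + 81*a^2/56


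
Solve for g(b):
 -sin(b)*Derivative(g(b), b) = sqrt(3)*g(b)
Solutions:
 g(b) = C1*(cos(b) + 1)^(sqrt(3)/2)/(cos(b) - 1)^(sqrt(3)/2)


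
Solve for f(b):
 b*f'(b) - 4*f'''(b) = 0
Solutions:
 f(b) = C1 + Integral(C2*airyai(2^(1/3)*b/2) + C3*airybi(2^(1/3)*b/2), b)


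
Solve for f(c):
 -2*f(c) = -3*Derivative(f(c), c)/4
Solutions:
 f(c) = C1*exp(8*c/3)


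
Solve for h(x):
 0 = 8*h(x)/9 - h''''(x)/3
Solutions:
 h(x) = C1*exp(-6^(3/4)*x/3) + C2*exp(6^(3/4)*x/3) + C3*sin(6^(3/4)*x/3) + C4*cos(6^(3/4)*x/3)


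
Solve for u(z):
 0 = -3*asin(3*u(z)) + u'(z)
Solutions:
 Integral(1/asin(3*_y), (_y, u(z))) = C1 + 3*z


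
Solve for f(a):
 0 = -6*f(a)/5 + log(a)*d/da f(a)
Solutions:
 f(a) = C1*exp(6*li(a)/5)


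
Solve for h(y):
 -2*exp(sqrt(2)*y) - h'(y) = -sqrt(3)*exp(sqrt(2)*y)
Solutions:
 h(y) = C1 - sqrt(2)*exp(sqrt(2)*y) + sqrt(6)*exp(sqrt(2)*y)/2


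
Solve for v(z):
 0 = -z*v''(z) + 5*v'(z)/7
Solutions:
 v(z) = C1 + C2*z^(12/7)


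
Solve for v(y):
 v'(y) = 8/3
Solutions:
 v(y) = C1 + 8*y/3


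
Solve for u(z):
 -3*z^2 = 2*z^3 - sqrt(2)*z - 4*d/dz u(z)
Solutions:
 u(z) = C1 + z^4/8 + z^3/4 - sqrt(2)*z^2/8


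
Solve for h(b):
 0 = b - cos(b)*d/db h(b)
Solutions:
 h(b) = C1 + Integral(b/cos(b), b)


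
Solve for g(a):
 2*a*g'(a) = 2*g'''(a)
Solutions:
 g(a) = C1 + Integral(C2*airyai(a) + C3*airybi(a), a)


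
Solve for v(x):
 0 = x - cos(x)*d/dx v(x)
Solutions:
 v(x) = C1 + Integral(x/cos(x), x)


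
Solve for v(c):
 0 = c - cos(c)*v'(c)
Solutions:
 v(c) = C1 + Integral(c/cos(c), c)


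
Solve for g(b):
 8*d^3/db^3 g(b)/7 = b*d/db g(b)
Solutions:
 g(b) = C1 + Integral(C2*airyai(7^(1/3)*b/2) + C3*airybi(7^(1/3)*b/2), b)


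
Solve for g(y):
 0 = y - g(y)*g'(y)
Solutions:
 g(y) = -sqrt(C1 + y^2)
 g(y) = sqrt(C1 + y^2)


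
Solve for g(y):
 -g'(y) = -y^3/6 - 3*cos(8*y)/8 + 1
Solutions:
 g(y) = C1 + y^4/24 - y + 3*sin(8*y)/64


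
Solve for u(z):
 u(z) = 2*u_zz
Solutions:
 u(z) = C1*exp(-sqrt(2)*z/2) + C2*exp(sqrt(2)*z/2)


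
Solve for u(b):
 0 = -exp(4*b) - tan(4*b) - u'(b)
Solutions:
 u(b) = C1 - exp(4*b)/4 + log(cos(4*b))/4


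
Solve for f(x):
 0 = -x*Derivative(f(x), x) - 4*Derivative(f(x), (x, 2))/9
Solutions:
 f(x) = C1 + C2*erf(3*sqrt(2)*x/4)


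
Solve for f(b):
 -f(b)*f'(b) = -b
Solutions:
 f(b) = -sqrt(C1 + b^2)
 f(b) = sqrt(C1 + b^2)


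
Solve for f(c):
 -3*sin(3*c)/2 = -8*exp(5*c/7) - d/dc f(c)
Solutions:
 f(c) = C1 - 56*exp(5*c/7)/5 - cos(3*c)/2


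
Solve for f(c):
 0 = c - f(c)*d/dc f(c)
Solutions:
 f(c) = -sqrt(C1 + c^2)
 f(c) = sqrt(C1 + c^2)


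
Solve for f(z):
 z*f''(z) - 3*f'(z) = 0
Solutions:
 f(z) = C1 + C2*z^4


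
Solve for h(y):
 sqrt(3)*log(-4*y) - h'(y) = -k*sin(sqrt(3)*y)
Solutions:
 h(y) = C1 - sqrt(3)*k*cos(sqrt(3)*y)/3 + sqrt(3)*y*(log(-y) - 1) + 2*sqrt(3)*y*log(2)


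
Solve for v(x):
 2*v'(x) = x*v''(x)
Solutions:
 v(x) = C1 + C2*x^3


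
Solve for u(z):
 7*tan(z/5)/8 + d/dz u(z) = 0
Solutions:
 u(z) = C1 + 35*log(cos(z/5))/8


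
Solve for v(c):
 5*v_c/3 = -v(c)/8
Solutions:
 v(c) = C1*exp(-3*c/40)


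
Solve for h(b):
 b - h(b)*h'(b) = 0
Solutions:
 h(b) = -sqrt(C1 + b^2)
 h(b) = sqrt(C1 + b^2)


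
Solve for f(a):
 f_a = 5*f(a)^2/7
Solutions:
 f(a) = -7/(C1 + 5*a)


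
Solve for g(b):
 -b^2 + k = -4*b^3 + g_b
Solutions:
 g(b) = C1 + b^4 - b^3/3 + b*k


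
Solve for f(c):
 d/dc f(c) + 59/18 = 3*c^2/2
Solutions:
 f(c) = C1 + c^3/2 - 59*c/18


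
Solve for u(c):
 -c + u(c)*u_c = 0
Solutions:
 u(c) = -sqrt(C1 + c^2)
 u(c) = sqrt(C1 + c^2)


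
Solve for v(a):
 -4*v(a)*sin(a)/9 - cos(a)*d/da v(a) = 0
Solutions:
 v(a) = C1*cos(a)^(4/9)


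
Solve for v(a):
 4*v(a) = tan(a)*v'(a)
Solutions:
 v(a) = C1*sin(a)^4


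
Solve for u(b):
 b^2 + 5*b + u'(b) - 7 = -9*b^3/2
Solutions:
 u(b) = C1 - 9*b^4/8 - b^3/3 - 5*b^2/2 + 7*b


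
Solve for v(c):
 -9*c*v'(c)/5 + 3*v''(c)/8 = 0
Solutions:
 v(c) = C1 + C2*erfi(2*sqrt(15)*c/5)


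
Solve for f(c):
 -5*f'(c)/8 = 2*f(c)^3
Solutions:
 f(c) = -sqrt(10)*sqrt(-1/(C1 - 16*c))/2
 f(c) = sqrt(10)*sqrt(-1/(C1 - 16*c))/2


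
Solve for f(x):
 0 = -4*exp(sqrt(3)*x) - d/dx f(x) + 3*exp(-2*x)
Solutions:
 f(x) = C1 - 4*sqrt(3)*exp(sqrt(3)*x)/3 - 3*exp(-2*x)/2


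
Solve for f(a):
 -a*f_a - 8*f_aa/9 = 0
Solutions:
 f(a) = C1 + C2*erf(3*a/4)


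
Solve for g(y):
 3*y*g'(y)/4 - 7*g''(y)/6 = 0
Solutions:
 g(y) = C1 + C2*erfi(3*sqrt(7)*y/14)


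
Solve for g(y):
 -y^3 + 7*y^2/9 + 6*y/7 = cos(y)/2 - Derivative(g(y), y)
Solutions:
 g(y) = C1 + y^4/4 - 7*y^3/27 - 3*y^2/7 + sin(y)/2


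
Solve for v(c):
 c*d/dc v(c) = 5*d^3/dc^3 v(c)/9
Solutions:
 v(c) = C1 + Integral(C2*airyai(15^(2/3)*c/5) + C3*airybi(15^(2/3)*c/5), c)


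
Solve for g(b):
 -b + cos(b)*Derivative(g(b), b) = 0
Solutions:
 g(b) = C1 + Integral(b/cos(b), b)


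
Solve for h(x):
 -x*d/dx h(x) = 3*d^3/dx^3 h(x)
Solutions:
 h(x) = C1 + Integral(C2*airyai(-3^(2/3)*x/3) + C3*airybi(-3^(2/3)*x/3), x)


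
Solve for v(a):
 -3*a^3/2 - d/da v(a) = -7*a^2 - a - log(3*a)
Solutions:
 v(a) = C1 - 3*a^4/8 + 7*a^3/3 + a^2/2 + a*log(a) - a + a*log(3)


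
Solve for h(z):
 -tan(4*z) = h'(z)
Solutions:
 h(z) = C1 + log(cos(4*z))/4


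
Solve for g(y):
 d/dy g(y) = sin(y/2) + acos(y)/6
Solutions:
 g(y) = C1 + y*acos(y)/6 - sqrt(1 - y^2)/6 - 2*cos(y/2)


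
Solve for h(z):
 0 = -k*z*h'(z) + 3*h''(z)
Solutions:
 h(z) = Piecewise((-sqrt(6)*sqrt(pi)*C1*erf(sqrt(6)*z*sqrt(-k)/6)/(2*sqrt(-k)) - C2, (k > 0) | (k < 0)), (-C1*z - C2, True))


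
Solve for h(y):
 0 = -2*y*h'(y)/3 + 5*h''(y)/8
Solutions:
 h(y) = C1 + C2*erfi(2*sqrt(30)*y/15)


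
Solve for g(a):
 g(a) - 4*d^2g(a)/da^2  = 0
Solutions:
 g(a) = C1*exp(-a/2) + C2*exp(a/2)


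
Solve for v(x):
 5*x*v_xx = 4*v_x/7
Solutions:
 v(x) = C1 + C2*x^(39/35)


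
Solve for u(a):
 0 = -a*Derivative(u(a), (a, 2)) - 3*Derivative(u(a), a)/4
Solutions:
 u(a) = C1 + C2*a^(1/4)


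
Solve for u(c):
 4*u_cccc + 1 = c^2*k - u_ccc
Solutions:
 u(c) = C1 + C2*c + C3*c^2 + C4*exp(-c/4) + c^5*k/60 - c^4*k/3 + c^3*(32*k - 1)/6


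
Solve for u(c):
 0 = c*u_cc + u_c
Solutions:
 u(c) = C1 + C2*log(c)


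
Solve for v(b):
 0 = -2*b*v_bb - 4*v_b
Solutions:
 v(b) = C1 + C2/b


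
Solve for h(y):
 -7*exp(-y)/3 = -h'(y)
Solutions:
 h(y) = C1 - 7*exp(-y)/3


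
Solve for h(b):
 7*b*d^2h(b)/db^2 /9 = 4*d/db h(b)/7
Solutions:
 h(b) = C1 + C2*b^(85/49)


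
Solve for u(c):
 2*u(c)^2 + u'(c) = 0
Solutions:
 u(c) = 1/(C1 + 2*c)


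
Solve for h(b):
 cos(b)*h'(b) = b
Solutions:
 h(b) = C1 + Integral(b/cos(b), b)


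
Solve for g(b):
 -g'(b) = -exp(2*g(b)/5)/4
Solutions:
 g(b) = 5*log(-sqrt(-1/(C1 + b))) + 5*log(10)/2
 g(b) = 5*log(-1/(C1 + b))/2 + 5*log(10)/2


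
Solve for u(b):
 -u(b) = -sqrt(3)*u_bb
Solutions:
 u(b) = C1*exp(-3^(3/4)*b/3) + C2*exp(3^(3/4)*b/3)


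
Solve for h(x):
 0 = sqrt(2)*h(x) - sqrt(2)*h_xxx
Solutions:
 h(x) = C3*exp(x) + (C1*sin(sqrt(3)*x/2) + C2*cos(sqrt(3)*x/2))*exp(-x/2)


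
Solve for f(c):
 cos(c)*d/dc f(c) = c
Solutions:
 f(c) = C1 + Integral(c/cos(c), c)


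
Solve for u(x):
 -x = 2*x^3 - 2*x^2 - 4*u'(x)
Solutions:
 u(x) = C1 + x^4/8 - x^3/6 + x^2/8


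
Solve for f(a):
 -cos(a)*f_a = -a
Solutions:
 f(a) = C1 + Integral(a/cos(a), a)


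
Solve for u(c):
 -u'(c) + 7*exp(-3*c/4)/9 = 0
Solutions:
 u(c) = C1 - 28*exp(-3*c/4)/27


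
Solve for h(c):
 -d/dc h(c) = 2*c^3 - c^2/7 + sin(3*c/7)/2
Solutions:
 h(c) = C1 - c^4/2 + c^3/21 + 7*cos(3*c/7)/6


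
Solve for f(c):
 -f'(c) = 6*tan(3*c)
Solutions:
 f(c) = C1 + 2*log(cos(3*c))


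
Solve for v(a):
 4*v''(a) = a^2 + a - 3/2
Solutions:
 v(a) = C1 + C2*a + a^4/48 + a^3/24 - 3*a^2/16


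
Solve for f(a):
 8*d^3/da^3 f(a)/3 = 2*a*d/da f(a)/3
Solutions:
 f(a) = C1 + Integral(C2*airyai(2^(1/3)*a/2) + C3*airybi(2^(1/3)*a/2), a)


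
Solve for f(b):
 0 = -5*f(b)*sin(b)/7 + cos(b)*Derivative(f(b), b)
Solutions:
 f(b) = C1/cos(b)^(5/7)


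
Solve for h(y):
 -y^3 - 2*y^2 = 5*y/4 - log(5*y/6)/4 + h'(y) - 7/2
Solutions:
 h(y) = C1 - y^4/4 - 2*y^3/3 - 5*y^2/8 + y*log(y)/4 - y*log(6)/4 + y*log(5)/4 + 13*y/4


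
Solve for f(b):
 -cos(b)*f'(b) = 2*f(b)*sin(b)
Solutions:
 f(b) = C1*cos(b)^2


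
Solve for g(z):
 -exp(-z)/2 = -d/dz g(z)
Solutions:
 g(z) = C1 - exp(-z)/2


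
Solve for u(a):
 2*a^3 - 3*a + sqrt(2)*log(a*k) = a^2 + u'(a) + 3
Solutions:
 u(a) = C1 + a^4/2 - a^3/3 - 3*a^2/2 + sqrt(2)*a*log(a*k) + a*(-3 - sqrt(2))


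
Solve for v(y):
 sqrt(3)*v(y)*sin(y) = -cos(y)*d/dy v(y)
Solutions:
 v(y) = C1*cos(y)^(sqrt(3))


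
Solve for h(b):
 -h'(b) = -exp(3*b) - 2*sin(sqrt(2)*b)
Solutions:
 h(b) = C1 + exp(3*b)/3 - sqrt(2)*cos(sqrt(2)*b)


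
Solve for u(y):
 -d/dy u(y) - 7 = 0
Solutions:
 u(y) = C1 - 7*y


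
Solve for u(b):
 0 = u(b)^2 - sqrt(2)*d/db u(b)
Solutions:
 u(b) = -2/(C1 + sqrt(2)*b)


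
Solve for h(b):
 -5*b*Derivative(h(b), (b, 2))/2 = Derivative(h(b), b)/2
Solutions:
 h(b) = C1 + C2*b^(4/5)


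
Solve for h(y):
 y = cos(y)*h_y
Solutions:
 h(y) = C1 + Integral(y/cos(y), y)


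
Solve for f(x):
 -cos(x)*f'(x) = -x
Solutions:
 f(x) = C1 + Integral(x/cos(x), x)


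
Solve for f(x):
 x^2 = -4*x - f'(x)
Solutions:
 f(x) = C1 - x^3/3 - 2*x^2


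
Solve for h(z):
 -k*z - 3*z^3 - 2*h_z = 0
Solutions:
 h(z) = C1 - k*z^2/4 - 3*z^4/8


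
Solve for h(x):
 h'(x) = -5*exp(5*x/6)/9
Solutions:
 h(x) = C1 - 2*exp(5*x/6)/3


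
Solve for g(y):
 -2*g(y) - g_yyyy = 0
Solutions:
 g(y) = (C1*sin(2^(3/4)*y/2) + C2*cos(2^(3/4)*y/2))*exp(-2^(3/4)*y/2) + (C3*sin(2^(3/4)*y/2) + C4*cos(2^(3/4)*y/2))*exp(2^(3/4)*y/2)


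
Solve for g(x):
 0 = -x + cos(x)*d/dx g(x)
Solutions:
 g(x) = C1 + Integral(x/cos(x), x)


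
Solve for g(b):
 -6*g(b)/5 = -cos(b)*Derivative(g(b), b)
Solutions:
 g(b) = C1*(sin(b) + 1)^(3/5)/(sin(b) - 1)^(3/5)


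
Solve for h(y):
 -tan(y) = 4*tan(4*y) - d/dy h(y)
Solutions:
 h(y) = C1 - log(cos(y)) - log(cos(4*y))


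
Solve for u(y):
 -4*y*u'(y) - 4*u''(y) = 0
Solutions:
 u(y) = C1 + C2*erf(sqrt(2)*y/2)


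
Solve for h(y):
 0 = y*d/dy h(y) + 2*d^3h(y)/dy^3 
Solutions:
 h(y) = C1 + Integral(C2*airyai(-2^(2/3)*y/2) + C3*airybi(-2^(2/3)*y/2), y)


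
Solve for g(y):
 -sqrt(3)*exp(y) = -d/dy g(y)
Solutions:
 g(y) = C1 + sqrt(3)*exp(y)


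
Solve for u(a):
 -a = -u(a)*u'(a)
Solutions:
 u(a) = -sqrt(C1 + a^2)
 u(a) = sqrt(C1 + a^2)


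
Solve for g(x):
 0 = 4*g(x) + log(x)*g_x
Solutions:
 g(x) = C1*exp(-4*li(x))


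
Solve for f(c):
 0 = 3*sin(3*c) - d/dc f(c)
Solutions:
 f(c) = C1 - cos(3*c)


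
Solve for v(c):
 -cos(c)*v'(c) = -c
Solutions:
 v(c) = C1 + Integral(c/cos(c), c)


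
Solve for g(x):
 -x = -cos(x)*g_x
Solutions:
 g(x) = C1 + Integral(x/cos(x), x)


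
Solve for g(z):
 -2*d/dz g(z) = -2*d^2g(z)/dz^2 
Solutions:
 g(z) = C1 + C2*exp(z)


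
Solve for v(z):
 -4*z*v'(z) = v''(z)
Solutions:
 v(z) = C1 + C2*erf(sqrt(2)*z)


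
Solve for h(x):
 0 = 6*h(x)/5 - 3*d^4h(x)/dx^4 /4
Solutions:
 h(x) = C1*exp(-10^(3/4)*x/5) + C2*exp(10^(3/4)*x/5) + C3*sin(10^(3/4)*x/5) + C4*cos(10^(3/4)*x/5)


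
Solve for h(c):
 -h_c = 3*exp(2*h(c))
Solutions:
 h(c) = log(-sqrt(-1/(C1 - 3*c))) - log(2)/2
 h(c) = log(-1/(C1 - 3*c))/2 - log(2)/2


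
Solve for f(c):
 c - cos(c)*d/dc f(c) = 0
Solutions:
 f(c) = C1 + Integral(c/cos(c), c)


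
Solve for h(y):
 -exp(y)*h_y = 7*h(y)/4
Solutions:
 h(y) = C1*exp(7*exp(-y)/4)


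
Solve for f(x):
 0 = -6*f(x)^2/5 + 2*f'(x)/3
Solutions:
 f(x) = -5/(C1 + 9*x)


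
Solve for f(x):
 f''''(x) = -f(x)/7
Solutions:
 f(x) = (C1*sin(sqrt(2)*7^(3/4)*x/14) + C2*cos(sqrt(2)*7^(3/4)*x/14))*exp(-sqrt(2)*7^(3/4)*x/14) + (C3*sin(sqrt(2)*7^(3/4)*x/14) + C4*cos(sqrt(2)*7^(3/4)*x/14))*exp(sqrt(2)*7^(3/4)*x/14)


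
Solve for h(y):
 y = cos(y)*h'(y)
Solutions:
 h(y) = C1 + Integral(y/cos(y), y)


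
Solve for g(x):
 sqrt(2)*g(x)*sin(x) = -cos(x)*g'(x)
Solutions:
 g(x) = C1*cos(x)^(sqrt(2))


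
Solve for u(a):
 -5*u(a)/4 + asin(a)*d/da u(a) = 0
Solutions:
 u(a) = C1*exp(5*Integral(1/asin(a), a)/4)


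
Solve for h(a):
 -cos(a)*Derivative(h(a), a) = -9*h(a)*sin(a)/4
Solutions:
 h(a) = C1/cos(a)^(9/4)


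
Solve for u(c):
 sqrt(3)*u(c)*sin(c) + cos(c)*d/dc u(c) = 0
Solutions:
 u(c) = C1*cos(c)^(sqrt(3))


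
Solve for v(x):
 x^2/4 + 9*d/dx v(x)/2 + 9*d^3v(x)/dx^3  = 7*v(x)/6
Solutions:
 v(x) = C1*exp(2^(1/3)*x*(-(7 + sqrt(103))^(1/3) + 3*2^(1/3)/(7 + sqrt(103))^(1/3))/12)*sin(2^(1/3)*sqrt(3)*x*(3*2^(1/3)/(7 + sqrt(103))^(1/3) + (7 + sqrt(103))^(1/3))/12) + C2*exp(2^(1/3)*x*(-(7 + sqrt(103))^(1/3) + 3*2^(1/3)/(7 + sqrt(103))^(1/3))/12)*cos(2^(1/3)*sqrt(3)*x*(3*2^(1/3)/(7 + sqrt(103))^(1/3) + (7 + sqrt(103))^(1/3))/12) + C3*exp(-2^(1/3)*x*(-(7 + sqrt(103))^(1/3) + 3*2^(1/3)/(7 + sqrt(103))^(1/3))/6) + 3*x^2/14 + 81*x/49 + 2187/343


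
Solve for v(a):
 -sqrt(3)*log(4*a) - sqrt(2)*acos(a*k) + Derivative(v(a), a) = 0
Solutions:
 v(a) = C1 + sqrt(3)*a*(log(a) - 1) + 2*sqrt(3)*a*log(2) + sqrt(2)*Piecewise((a*acos(a*k) - sqrt(-a^2*k^2 + 1)/k, Ne(k, 0)), (pi*a/2, True))


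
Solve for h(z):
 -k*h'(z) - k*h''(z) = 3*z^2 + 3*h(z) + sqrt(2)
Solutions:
 h(z) = C1*exp(z*(-1 + sqrt(k*(k - 12))/k)/2) + C2*exp(-z*(1 + sqrt(k*(k - 12))/k)/2) - 2*k^2/9 + 2*k*z/3 + 2*k/3 - z^2 - sqrt(2)/3


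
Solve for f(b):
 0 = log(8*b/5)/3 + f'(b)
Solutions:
 f(b) = C1 - b*log(b)/3 - b*log(2) + b/3 + b*log(5)/3


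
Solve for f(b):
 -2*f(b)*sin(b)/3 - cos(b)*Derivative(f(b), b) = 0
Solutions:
 f(b) = C1*cos(b)^(2/3)


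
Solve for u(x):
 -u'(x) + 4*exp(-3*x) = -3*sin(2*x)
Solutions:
 u(x) = C1 - 3*cos(2*x)/2 - 4*exp(-3*x)/3


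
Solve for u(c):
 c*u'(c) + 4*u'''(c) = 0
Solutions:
 u(c) = C1 + Integral(C2*airyai(-2^(1/3)*c/2) + C3*airybi(-2^(1/3)*c/2), c)


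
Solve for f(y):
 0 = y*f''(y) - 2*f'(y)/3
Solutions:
 f(y) = C1 + C2*y^(5/3)


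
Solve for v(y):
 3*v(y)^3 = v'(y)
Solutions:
 v(y) = -sqrt(2)*sqrt(-1/(C1 + 3*y))/2
 v(y) = sqrt(2)*sqrt(-1/(C1 + 3*y))/2


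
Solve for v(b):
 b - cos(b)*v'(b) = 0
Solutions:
 v(b) = C1 + Integral(b/cos(b), b)


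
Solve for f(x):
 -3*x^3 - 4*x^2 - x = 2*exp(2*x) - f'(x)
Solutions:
 f(x) = C1 + 3*x^4/4 + 4*x^3/3 + x^2/2 + exp(2*x)


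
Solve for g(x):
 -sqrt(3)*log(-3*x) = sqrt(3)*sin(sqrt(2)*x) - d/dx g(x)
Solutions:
 g(x) = C1 + sqrt(3)*x*(log(-x) - 1) + sqrt(3)*x*log(3) - sqrt(6)*cos(sqrt(2)*x)/2


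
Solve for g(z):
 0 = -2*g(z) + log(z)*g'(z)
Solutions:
 g(z) = C1*exp(2*li(z))


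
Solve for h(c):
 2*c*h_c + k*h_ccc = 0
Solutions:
 h(c) = C1 + Integral(C2*airyai(2^(1/3)*c*(-1/k)^(1/3)) + C3*airybi(2^(1/3)*c*(-1/k)^(1/3)), c)


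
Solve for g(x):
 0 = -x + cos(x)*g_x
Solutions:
 g(x) = C1 + Integral(x/cos(x), x)


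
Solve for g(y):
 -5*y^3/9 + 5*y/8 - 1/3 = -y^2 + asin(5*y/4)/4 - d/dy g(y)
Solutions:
 g(y) = C1 + 5*y^4/36 - y^3/3 - 5*y^2/16 + y*asin(5*y/4)/4 + y/3 + sqrt(16 - 25*y^2)/20


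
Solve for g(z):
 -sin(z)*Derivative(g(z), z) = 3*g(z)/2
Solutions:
 g(z) = C1*(cos(z) + 1)^(3/4)/(cos(z) - 1)^(3/4)


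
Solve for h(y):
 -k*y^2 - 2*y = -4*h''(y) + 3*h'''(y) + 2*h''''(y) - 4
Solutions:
 h(y) = C1 + C2*y + C3*exp(y*(-3 + sqrt(41))/4) + C4*exp(-y*(3 + sqrt(41))/4) + k*y^4/48 + y^3*(3*k + 4)/48 + y^2*(17*k - 20)/64


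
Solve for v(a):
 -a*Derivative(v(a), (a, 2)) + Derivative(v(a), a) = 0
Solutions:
 v(a) = C1 + C2*a^2


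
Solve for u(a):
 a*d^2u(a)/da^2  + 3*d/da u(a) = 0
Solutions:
 u(a) = C1 + C2/a^2


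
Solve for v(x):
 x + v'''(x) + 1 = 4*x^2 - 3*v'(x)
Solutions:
 v(x) = C1 + C2*sin(sqrt(3)*x) + C3*cos(sqrt(3)*x) + 4*x^3/9 - x^2/6 - 11*x/9


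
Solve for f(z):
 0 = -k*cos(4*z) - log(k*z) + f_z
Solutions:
 f(z) = C1 + k*sin(4*z)/4 + z*log(k*z) - z


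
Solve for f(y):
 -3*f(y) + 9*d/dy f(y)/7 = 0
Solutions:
 f(y) = C1*exp(7*y/3)


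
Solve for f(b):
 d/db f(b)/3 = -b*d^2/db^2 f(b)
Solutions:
 f(b) = C1 + C2*b^(2/3)


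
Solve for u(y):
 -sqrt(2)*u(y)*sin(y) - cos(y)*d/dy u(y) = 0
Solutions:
 u(y) = C1*cos(y)^(sqrt(2))


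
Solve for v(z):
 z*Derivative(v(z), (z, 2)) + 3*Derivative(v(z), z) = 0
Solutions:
 v(z) = C1 + C2/z^2


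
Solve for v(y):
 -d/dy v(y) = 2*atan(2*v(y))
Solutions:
 Integral(1/atan(2*_y), (_y, v(y))) = C1 - 2*y


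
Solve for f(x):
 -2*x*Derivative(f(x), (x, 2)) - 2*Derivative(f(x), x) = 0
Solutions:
 f(x) = C1 + C2*log(x)


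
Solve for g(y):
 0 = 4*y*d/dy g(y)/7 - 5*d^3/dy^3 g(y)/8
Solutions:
 g(y) = C1 + Integral(C2*airyai(2*70^(2/3)*y/35) + C3*airybi(2*70^(2/3)*y/35), y)


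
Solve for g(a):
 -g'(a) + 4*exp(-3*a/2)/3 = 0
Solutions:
 g(a) = C1 - 8*exp(-3*a/2)/9


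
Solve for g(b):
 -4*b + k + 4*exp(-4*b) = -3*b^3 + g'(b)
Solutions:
 g(b) = C1 + 3*b^4/4 - 2*b^2 + b*k - exp(-4*b)


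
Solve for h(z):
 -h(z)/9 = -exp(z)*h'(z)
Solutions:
 h(z) = C1*exp(-exp(-z)/9)


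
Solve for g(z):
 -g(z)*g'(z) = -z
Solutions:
 g(z) = -sqrt(C1 + z^2)
 g(z) = sqrt(C1 + z^2)


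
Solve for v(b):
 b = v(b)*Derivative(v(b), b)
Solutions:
 v(b) = -sqrt(C1 + b^2)
 v(b) = sqrt(C1 + b^2)


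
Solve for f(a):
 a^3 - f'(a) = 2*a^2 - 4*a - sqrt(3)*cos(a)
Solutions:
 f(a) = C1 + a^4/4 - 2*a^3/3 + 2*a^2 + sqrt(3)*sin(a)


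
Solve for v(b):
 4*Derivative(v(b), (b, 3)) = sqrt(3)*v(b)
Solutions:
 v(b) = C3*exp(2^(1/3)*3^(1/6)*b/2) + (C1*sin(2^(1/3)*3^(2/3)*b/4) + C2*cos(2^(1/3)*3^(2/3)*b/4))*exp(-2^(1/3)*3^(1/6)*b/4)


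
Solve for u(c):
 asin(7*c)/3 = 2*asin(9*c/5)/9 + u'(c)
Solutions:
 u(c) = C1 - 2*c*asin(9*c/5)/9 + c*asin(7*c)/3 + sqrt(1 - 49*c^2)/21 - 2*sqrt(25 - 81*c^2)/81


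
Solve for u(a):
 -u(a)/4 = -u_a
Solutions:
 u(a) = C1*exp(a/4)


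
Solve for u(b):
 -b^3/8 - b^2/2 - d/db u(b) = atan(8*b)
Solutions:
 u(b) = C1 - b^4/32 - b^3/6 - b*atan(8*b) + log(64*b^2 + 1)/16


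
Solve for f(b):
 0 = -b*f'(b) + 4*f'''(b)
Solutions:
 f(b) = C1 + Integral(C2*airyai(2^(1/3)*b/2) + C3*airybi(2^(1/3)*b/2), b)


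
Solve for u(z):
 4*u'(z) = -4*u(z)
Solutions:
 u(z) = C1*exp(-z)


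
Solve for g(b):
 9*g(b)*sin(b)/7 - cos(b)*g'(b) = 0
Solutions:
 g(b) = C1/cos(b)^(9/7)


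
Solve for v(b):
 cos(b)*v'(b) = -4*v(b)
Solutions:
 v(b) = C1*(sin(b)^2 - 2*sin(b) + 1)/(sin(b)^2 + 2*sin(b) + 1)


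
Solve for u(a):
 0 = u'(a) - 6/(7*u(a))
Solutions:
 u(a) = -sqrt(C1 + 84*a)/7
 u(a) = sqrt(C1 + 84*a)/7


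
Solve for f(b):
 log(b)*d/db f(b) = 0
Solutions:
 f(b) = C1


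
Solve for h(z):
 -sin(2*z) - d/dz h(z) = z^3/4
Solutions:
 h(z) = C1 - z^4/16 + cos(2*z)/2


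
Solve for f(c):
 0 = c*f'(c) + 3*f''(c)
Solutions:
 f(c) = C1 + C2*erf(sqrt(6)*c/6)


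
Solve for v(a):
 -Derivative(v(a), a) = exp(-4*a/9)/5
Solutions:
 v(a) = C1 + 9*exp(-4*a/9)/20


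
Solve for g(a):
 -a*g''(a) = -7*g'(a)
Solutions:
 g(a) = C1 + C2*a^8


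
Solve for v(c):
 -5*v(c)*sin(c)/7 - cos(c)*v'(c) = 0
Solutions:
 v(c) = C1*cos(c)^(5/7)


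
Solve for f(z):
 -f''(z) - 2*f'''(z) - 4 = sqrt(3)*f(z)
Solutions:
 f(z) = C1*exp(z*(-2 + (1 + 54*sqrt(3) + sqrt(-1 + (1 + 54*sqrt(3))^2))^(-1/3) + (1 + 54*sqrt(3) + sqrt(-1 + (1 + 54*sqrt(3))^2))^(1/3))/12)*sin(sqrt(3)*z*(-(1 + 54*sqrt(3) + sqrt(-1 + (1 + 54*sqrt(3))^2))^(1/3) + (1 + 54*sqrt(3) + sqrt(-1 + (1 + 54*sqrt(3))^2))^(-1/3))/12) + C2*exp(z*(-2 + (1 + 54*sqrt(3) + sqrt(-1 + (1 + 54*sqrt(3))^2))^(-1/3) + (1 + 54*sqrt(3) + sqrt(-1 + (1 + 54*sqrt(3))^2))^(1/3))/12)*cos(sqrt(3)*z*(-(1 + 54*sqrt(3) + sqrt(-1 + (1 + 54*sqrt(3))^2))^(1/3) + (1 + 54*sqrt(3) + sqrt(-1 + (1 + 54*sqrt(3))^2))^(-1/3))/12) + C3*exp(-z*((1 + 54*sqrt(3) + sqrt(-1 + (1 + 54*sqrt(3))^2))^(-1/3) + 1 + (1 + 54*sqrt(3) + sqrt(-1 + (1 + 54*sqrt(3))^2))^(1/3))/6) - 4*sqrt(3)/3


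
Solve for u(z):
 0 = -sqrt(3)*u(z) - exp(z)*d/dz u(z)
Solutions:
 u(z) = C1*exp(sqrt(3)*exp(-z))


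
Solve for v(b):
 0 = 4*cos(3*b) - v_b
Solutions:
 v(b) = C1 + 4*sin(3*b)/3


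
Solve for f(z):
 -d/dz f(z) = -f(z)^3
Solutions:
 f(z) = -sqrt(2)*sqrt(-1/(C1 + z))/2
 f(z) = sqrt(2)*sqrt(-1/(C1 + z))/2


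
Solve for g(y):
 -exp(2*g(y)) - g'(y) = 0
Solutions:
 g(y) = log(-sqrt(-1/(C1 - y))) - log(2)/2
 g(y) = log(-1/(C1 - y))/2 - log(2)/2


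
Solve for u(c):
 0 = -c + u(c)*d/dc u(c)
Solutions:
 u(c) = -sqrt(C1 + c^2)
 u(c) = sqrt(C1 + c^2)


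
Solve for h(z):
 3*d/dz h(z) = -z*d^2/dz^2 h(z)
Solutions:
 h(z) = C1 + C2/z^2


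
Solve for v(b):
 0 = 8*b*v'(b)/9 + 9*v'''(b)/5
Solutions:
 v(b) = C1 + Integral(C2*airyai(-2*3^(2/3)*5^(1/3)*b/9) + C3*airybi(-2*3^(2/3)*5^(1/3)*b/9), b)


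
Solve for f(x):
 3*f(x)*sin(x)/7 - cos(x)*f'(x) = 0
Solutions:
 f(x) = C1/cos(x)^(3/7)


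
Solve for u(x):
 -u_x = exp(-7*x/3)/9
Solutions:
 u(x) = C1 + exp(-7*x/3)/21


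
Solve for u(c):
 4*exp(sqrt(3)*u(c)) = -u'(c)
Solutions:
 u(c) = sqrt(3)*(2*log(1/(C1 + 4*c)) - log(3))/6


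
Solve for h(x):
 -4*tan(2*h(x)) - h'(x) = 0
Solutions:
 h(x) = -asin(C1*exp(-8*x))/2 + pi/2
 h(x) = asin(C1*exp(-8*x))/2


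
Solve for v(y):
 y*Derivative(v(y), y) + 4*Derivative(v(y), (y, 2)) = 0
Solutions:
 v(y) = C1 + C2*erf(sqrt(2)*y/4)


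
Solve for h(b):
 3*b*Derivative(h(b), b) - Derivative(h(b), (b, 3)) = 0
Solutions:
 h(b) = C1 + Integral(C2*airyai(3^(1/3)*b) + C3*airybi(3^(1/3)*b), b)


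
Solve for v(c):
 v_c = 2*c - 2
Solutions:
 v(c) = C1 + c^2 - 2*c


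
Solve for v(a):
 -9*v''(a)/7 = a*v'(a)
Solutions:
 v(a) = C1 + C2*erf(sqrt(14)*a/6)


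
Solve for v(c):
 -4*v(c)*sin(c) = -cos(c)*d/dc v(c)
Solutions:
 v(c) = C1/cos(c)^4


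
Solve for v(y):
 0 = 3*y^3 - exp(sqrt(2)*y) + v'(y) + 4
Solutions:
 v(y) = C1 - 3*y^4/4 - 4*y + sqrt(2)*exp(sqrt(2)*y)/2


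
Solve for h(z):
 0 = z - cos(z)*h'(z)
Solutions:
 h(z) = C1 + Integral(z/cos(z), z)


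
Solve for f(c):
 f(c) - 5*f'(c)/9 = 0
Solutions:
 f(c) = C1*exp(9*c/5)


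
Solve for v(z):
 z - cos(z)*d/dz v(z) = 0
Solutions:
 v(z) = C1 + Integral(z/cos(z), z)


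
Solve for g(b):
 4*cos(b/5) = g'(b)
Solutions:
 g(b) = C1 + 20*sin(b/5)


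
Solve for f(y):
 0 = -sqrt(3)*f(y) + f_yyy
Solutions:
 f(y) = C3*exp(3^(1/6)*y) + (C1*sin(3^(2/3)*y/2) + C2*cos(3^(2/3)*y/2))*exp(-3^(1/6)*y/2)


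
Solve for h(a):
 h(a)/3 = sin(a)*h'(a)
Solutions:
 h(a) = C1*(cos(a) - 1)^(1/6)/(cos(a) + 1)^(1/6)


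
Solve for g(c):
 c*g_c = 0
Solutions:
 g(c) = C1


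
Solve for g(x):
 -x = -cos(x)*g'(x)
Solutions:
 g(x) = C1 + Integral(x/cos(x), x)


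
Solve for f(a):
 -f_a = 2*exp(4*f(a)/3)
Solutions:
 f(a) = 3*log(-(1/(C1 + 8*a))^(1/4)) + 3*log(3)/4
 f(a) = 3*log(1/(C1 + 8*a))/4 + 3*log(3)/4
 f(a) = 3*log(-I*(1/(C1 + 8*a))^(1/4)) + 3*log(3)/4
 f(a) = 3*log(I*(1/(C1 + 8*a))^(1/4)) + 3*log(3)/4


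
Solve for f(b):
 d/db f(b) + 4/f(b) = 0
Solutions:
 f(b) = -sqrt(C1 - 8*b)
 f(b) = sqrt(C1 - 8*b)


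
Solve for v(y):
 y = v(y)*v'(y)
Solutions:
 v(y) = -sqrt(C1 + y^2)
 v(y) = sqrt(C1 + y^2)


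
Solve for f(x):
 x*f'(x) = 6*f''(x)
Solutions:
 f(x) = C1 + C2*erfi(sqrt(3)*x/6)


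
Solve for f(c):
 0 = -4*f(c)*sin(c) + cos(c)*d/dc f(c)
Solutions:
 f(c) = C1/cos(c)^4


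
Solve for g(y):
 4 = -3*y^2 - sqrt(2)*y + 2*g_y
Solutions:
 g(y) = C1 + y^3/2 + sqrt(2)*y^2/4 + 2*y


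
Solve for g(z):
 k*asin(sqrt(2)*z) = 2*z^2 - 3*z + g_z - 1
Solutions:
 g(z) = C1 + k*(z*asin(sqrt(2)*z) + sqrt(2)*sqrt(1 - 2*z^2)/2) - 2*z^3/3 + 3*z^2/2 + z


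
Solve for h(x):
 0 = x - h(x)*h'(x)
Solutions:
 h(x) = -sqrt(C1 + x^2)
 h(x) = sqrt(C1 + x^2)


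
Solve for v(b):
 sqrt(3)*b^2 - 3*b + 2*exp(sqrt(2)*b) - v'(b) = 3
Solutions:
 v(b) = C1 + sqrt(3)*b^3/3 - 3*b^2/2 - 3*b + sqrt(2)*exp(sqrt(2)*b)


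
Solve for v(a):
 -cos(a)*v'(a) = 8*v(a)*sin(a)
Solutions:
 v(a) = C1*cos(a)^8


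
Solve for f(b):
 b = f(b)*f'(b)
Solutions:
 f(b) = -sqrt(C1 + b^2)
 f(b) = sqrt(C1 + b^2)


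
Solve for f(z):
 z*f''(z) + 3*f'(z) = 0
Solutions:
 f(z) = C1 + C2/z^2


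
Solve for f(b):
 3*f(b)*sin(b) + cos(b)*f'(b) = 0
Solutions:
 f(b) = C1*cos(b)^3


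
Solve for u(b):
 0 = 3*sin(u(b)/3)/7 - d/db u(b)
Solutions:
 -3*b/7 + 3*log(cos(u(b)/3) - 1)/2 - 3*log(cos(u(b)/3) + 1)/2 = C1


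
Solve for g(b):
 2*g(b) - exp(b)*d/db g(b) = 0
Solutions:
 g(b) = C1*exp(-2*exp(-b))


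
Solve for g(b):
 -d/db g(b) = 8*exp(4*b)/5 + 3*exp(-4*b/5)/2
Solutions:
 g(b) = C1 - 2*exp(4*b)/5 + 15*exp(-4*b/5)/8


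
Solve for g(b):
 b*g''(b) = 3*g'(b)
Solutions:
 g(b) = C1 + C2*b^4


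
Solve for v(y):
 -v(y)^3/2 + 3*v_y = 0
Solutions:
 v(y) = -sqrt(3)*sqrt(-1/(C1 + y))
 v(y) = sqrt(3)*sqrt(-1/(C1 + y))


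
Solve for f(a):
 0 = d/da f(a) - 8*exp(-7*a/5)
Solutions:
 f(a) = C1 - 40*exp(-7*a/5)/7


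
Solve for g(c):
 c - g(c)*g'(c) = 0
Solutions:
 g(c) = -sqrt(C1 + c^2)
 g(c) = sqrt(C1 + c^2)


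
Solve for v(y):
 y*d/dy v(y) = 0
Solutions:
 v(y) = C1


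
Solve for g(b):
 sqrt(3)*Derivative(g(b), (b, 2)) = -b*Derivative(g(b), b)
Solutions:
 g(b) = C1 + C2*erf(sqrt(2)*3^(3/4)*b/6)


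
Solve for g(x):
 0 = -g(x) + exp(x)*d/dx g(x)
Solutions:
 g(x) = C1*exp(-exp(-x))


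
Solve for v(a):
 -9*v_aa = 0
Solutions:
 v(a) = C1 + C2*a


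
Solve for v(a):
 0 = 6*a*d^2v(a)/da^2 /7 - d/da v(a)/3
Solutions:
 v(a) = C1 + C2*a^(25/18)


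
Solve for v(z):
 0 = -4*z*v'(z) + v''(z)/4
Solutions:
 v(z) = C1 + C2*erfi(2*sqrt(2)*z)


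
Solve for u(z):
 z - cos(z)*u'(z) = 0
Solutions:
 u(z) = C1 + Integral(z/cos(z), z)


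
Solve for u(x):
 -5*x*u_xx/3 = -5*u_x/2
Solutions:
 u(x) = C1 + C2*x^(5/2)


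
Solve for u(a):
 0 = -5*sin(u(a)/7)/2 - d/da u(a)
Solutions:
 5*a/2 + 7*log(cos(u(a)/7) - 1)/2 - 7*log(cos(u(a)/7) + 1)/2 = C1


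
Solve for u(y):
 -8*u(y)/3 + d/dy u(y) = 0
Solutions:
 u(y) = C1*exp(8*y/3)


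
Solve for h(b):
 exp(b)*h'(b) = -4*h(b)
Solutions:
 h(b) = C1*exp(4*exp(-b))


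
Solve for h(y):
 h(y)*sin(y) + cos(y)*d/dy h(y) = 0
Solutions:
 h(y) = C1*cos(y)


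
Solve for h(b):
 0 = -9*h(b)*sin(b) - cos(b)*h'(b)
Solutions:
 h(b) = C1*cos(b)^9


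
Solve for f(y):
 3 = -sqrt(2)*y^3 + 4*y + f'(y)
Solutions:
 f(y) = C1 + sqrt(2)*y^4/4 - 2*y^2 + 3*y


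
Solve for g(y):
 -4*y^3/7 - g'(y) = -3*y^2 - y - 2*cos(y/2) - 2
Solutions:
 g(y) = C1 - y^4/7 + y^3 + y^2/2 + 2*y + 4*sin(y/2)


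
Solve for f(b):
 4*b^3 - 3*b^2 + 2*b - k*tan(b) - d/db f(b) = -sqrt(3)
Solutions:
 f(b) = C1 + b^4 - b^3 + b^2 + sqrt(3)*b + k*log(cos(b))


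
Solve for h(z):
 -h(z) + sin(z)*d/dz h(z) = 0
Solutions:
 h(z) = C1*sqrt(cos(z) - 1)/sqrt(cos(z) + 1)


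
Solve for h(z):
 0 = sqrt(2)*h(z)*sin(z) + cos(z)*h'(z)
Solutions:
 h(z) = C1*cos(z)^(sqrt(2))


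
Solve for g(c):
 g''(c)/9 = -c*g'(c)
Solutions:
 g(c) = C1 + C2*erf(3*sqrt(2)*c/2)


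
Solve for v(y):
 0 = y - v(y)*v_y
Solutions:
 v(y) = -sqrt(C1 + y^2)
 v(y) = sqrt(C1 + y^2)


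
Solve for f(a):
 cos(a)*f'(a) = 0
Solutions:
 f(a) = C1


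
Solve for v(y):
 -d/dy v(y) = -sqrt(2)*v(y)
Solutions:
 v(y) = C1*exp(sqrt(2)*y)


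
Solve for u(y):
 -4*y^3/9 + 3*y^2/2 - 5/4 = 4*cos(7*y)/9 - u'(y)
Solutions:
 u(y) = C1 + y^4/9 - y^3/2 + 5*y/4 + 4*sin(7*y)/63


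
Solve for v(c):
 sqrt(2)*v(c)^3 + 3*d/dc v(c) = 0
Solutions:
 v(c) = -sqrt(6)*sqrt(-1/(C1 - sqrt(2)*c))/2
 v(c) = sqrt(6)*sqrt(-1/(C1 - sqrt(2)*c))/2


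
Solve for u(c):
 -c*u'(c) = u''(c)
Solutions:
 u(c) = C1 + C2*erf(sqrt(2)*c/2)


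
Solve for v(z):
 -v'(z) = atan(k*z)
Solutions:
 v(z) = C1 - Piecewise((z*atan(k*z) - log(k^2*z^2 + 1)/(2*k), Ne(k, 0)), (0, True))


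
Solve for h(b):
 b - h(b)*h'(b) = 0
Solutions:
 h(b) = -sqrt(C1 + b^2)
 h(b) = sqrt(C1 + b^2)


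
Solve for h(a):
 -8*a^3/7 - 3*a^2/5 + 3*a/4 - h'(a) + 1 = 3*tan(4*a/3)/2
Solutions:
 h(a) = C1 - 2*a^4/7 - a^3/5 + 3*a^2/8 + a + 9*log(cos(4*a/3))/8


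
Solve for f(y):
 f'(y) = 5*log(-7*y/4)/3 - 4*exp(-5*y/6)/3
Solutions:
 f(y) = C1 + 5*y*log(-y)/3 + 5*y*(-2*log(2) - 1 + log(7))/3 + 8*exp(-5*y/6)/5


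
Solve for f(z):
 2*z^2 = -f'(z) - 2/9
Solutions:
 f(z) = C1 - 2*z^3/3 - 2*z/9


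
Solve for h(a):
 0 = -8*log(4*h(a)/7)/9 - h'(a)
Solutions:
 9*Integral(1/(log(_y) - log(7) + 2*log(2)), (_y, h(a)))/8 = C1 - a


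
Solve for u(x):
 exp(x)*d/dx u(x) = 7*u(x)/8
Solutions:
 u(x) = C1*exp(-7*exp(-x)/8)


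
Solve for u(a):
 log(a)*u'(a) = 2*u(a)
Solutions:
 u(a) = C1*exp(2*li(a))


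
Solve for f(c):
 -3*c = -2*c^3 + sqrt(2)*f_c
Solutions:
 f(c) = C1 + sqrt(2)*c^4/4 - 3*sqrt(2)*c^2/4


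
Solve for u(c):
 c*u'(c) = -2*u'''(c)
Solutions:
 u(c) = C1 + Integral(C2*airyai(-2^(2/3)*c/2) + C3*airybi(-2^(2/3)*c/2), c)


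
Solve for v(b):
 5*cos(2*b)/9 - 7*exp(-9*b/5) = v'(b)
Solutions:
 v(b) = C1 + 5*sin(2*b)/18 + 35*exp(-9*b/5)/9


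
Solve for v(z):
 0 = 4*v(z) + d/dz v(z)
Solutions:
 v(z) = C1*exp(-4*z)


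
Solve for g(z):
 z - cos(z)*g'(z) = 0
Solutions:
 g(z) = C1 + Integral(z/cos(z), z)


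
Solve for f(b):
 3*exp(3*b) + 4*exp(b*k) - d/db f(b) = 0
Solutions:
 f(b) = C1 + exp(3*b) + 4*exp(b*k)/k


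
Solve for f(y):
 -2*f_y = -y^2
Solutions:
 f(y) = C1 + y^3/6


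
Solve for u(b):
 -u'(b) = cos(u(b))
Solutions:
 u(b) = pi - asin((C1 + exp(2*b))/(C1 - exp(2*b)))
 u(b) = asin((C1 + exp(2*b))/(C1 - exp(2*b)))


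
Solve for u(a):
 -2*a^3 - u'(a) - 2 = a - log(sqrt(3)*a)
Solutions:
 u(a) = C1 - a^4/2 - a^2/2 + a*log(a) - 3*a + a*log(3)/2


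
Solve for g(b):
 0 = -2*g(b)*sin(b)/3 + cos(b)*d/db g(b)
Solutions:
 g(b) = C1/cos(b)^(2/3)


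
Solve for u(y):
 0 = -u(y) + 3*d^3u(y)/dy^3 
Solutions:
 u(y) = C3*exp(3^(2/3)*y/3) + (C1*sin(3^(1/6)*y/2) + C2*cos(3^(1/6)*y/2))*exp(-3^(2/3)*y/6)


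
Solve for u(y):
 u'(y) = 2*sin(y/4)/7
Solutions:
 u(y) = C1 - 8*cos(y/4)/7


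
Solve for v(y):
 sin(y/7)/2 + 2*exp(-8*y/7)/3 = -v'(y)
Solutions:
 v(y) = C1 + 7*cos(y/7)/2 + 7*exp(-8*y/7)/12


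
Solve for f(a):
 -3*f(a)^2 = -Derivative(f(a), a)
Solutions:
 f(a) = -1/(C1 + 3*a)


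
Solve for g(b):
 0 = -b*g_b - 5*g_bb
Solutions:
 g(b) = C1 + C2*erf(sqrt(10)*b/10)


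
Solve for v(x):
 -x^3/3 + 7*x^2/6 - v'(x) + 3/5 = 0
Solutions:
 v(x) = C1 - x^4/12 + 7*x^3/18 + 3*x/5


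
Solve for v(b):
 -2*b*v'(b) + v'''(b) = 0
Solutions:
 v(b) = C1 + Integral(C2*airyai(2^(1/3)*b) + C3*airybi(2^(1/3)*b), b)


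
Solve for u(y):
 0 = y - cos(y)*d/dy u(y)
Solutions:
 u(y) = C1 + Integral(y/cos(y), y)


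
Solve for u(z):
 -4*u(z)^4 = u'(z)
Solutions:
 u(z) = (-3^(2/3) - 3*3^(1/6)*I)*(1/(C1 + 4*z))^(1/3)/6
 u(z) = (-3^(2/3) + 3*3^(1/6)*I)*(1/(C1 + 4*z))^(1/3)/6
 u(z) = (1/(C1 + 12*z))^(1/3)


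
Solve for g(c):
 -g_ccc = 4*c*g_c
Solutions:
 g(c) = C1 + Integral(C2*airyai(-2^(2/3)*c) + C3*airybi(-2^(2/3)*c), c)


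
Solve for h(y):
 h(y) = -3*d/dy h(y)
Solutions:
 h(y) = C1*exp(-y/3)


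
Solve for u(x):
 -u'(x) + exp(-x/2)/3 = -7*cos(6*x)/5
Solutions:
 u(x) = C1 + 7*sin(6*x)/30 - 2*exp(-x/2)/3


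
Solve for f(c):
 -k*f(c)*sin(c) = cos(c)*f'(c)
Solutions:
 f(c) = C1*exp(k*log(cos(c)))


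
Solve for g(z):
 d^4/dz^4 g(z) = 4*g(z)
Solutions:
 g(z) = C1*exp(-sqrt(2)*z) + C2*exp(sqrt(2)*z) + C3*sin(sqrt(2)*z) + C4*cos(sqrt(2)*z)


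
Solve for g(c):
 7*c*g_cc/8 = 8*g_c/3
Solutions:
 g(c) = C1 + C2*c^(85/21)


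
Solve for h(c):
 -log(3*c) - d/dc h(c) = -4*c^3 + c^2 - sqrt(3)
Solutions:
 h(c) = C1 + c^4 - c^3/3 - c*log(c) - c*log(3) + c + sqrt(3)*c


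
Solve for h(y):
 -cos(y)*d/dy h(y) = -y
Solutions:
 h(y) = C1 + Integral(y/cos(y), y)


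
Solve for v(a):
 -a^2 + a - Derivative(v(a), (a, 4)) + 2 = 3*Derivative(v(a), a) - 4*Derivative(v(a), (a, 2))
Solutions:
 v(a) = C1 + C2*exp(a) + C3*exp(a*(-1 + sqrt(13))/2) + C4*exp(-a*(1 + sqrt(13))/2) - a^3/9 - 5*a^2/18 - 2*a/27


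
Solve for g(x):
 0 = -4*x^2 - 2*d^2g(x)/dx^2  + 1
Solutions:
 g(x) = C1 + C2*x - x^4/6 + x^2/4


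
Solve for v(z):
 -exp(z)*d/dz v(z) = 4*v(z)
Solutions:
 v(z) = C1*exp(4*exp(-z))


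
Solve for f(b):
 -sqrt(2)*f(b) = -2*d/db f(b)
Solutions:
 f(b) = C1*exp(sqrt(2)*b/2)


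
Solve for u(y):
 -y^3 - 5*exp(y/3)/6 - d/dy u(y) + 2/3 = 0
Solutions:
 u(y) = C1 - y^4/4 + 2*y/3 - 5*exp(y/3)/2


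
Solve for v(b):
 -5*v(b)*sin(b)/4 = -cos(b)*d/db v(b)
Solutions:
 v(b) = C1/cos(b)^(5/4)


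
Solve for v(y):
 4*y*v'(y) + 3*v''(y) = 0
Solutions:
 v(y) = C1 + C2*erf(sqrt(6)*y/3)


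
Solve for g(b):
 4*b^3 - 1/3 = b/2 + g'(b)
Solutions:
 g(b) = C1 + b^4 - b^2/4 - b/3


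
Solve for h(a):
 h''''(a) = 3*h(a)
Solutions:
 h(a) = C1*exp(-3^(1/4)*a) + C2*exp(3^(1/4)*a) + C3*sin(3^(1/4)*a) + C4*cos(3^(1/4)*a)


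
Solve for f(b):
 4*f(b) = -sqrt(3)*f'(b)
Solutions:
 f(b) = C1*exp(-4*sqrt(3)*b/3)


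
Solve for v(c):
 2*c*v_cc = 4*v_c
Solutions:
 v(c) = C1 + C2*c^3


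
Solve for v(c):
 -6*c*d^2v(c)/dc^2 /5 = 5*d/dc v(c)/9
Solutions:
 v(c) = C1 + C2*c^(29/54)


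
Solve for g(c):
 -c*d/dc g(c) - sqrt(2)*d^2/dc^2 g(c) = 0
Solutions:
 g(c) = C1 + C2*erf(2^(1/4)*c/2)


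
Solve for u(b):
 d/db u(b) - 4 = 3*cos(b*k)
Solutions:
 u(b) = C1 + 4*b + 3*sin(b*k)/k


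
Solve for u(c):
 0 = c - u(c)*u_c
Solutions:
 u(c) = -sqrt(C1 + c^2)
 u(c) = sqrt(C1 + c^2)


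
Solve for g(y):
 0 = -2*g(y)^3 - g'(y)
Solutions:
 g(y) = -sqrt(2)*sqrt(-1/(C1 - 2*y))/2
 g(y) = sqrt(2)*sqrt(-1/(C1 - 2*y))/2


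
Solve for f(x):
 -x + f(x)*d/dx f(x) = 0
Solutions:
 f(x) = -sqrt(C1 + x^2)
 f(x) = sqrt(C1 + x^2)


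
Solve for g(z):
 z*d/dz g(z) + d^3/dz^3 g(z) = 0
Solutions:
 g(z) = C1 + Integral(C2*airyai(-z) + C3*airybi(-z), z)


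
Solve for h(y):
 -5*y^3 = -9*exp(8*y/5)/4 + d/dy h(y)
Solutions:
 h(y) = C1 - 5*y^4/4 + 45*exp(8*y/5)/32


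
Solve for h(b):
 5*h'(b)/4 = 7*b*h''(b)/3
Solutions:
 h(b) = C1 + C2*b^(43/28)


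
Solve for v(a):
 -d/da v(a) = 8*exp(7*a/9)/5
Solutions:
 v(a) = C1 - 72*exp(7*a/9)/35


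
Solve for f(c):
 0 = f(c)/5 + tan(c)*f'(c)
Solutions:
 f(c) = C1/sin(c)^(1/5)


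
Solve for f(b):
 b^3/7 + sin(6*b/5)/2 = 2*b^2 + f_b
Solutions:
 f(b) = C1 + b^4/28 - 2*b^3/3 - 5*cos(6*b/5)/12


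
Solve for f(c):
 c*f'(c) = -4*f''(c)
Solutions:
 f(c) = C1 + C2*erf(sqrt(2)*c/4)


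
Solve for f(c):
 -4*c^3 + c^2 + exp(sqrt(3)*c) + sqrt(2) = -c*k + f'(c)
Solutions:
 f(c) = C1 - c^4 + c^3/3 + c^2*k/2 + sqrt(2)*c + sqrt(3)*exp(sqrt(3)*c)/3
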